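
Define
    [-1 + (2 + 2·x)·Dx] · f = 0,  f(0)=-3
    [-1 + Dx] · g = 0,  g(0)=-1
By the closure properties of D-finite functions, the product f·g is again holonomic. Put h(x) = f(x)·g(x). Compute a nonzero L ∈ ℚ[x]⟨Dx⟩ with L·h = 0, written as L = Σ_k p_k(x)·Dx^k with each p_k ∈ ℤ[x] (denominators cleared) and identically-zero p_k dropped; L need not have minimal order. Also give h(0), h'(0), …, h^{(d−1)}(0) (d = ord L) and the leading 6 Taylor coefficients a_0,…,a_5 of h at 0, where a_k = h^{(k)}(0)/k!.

L = (-3 - 2·x) + (2 + 2·x)·Dx  (order 1).
h: a_k = 3, 9/2, 21/8, 17/16, 33/128, 107/1280, …
ICs: h(0) = 3.

f: a_k = -3, -3/2, 3/8, -3/16, 15/128, -21/256, …
g: a_k = -1, -1, -1/2, -1/6, -1/24, -1/120, …
h₀=f·g: eliminate ⇒ L₀, order ≤ 1·1.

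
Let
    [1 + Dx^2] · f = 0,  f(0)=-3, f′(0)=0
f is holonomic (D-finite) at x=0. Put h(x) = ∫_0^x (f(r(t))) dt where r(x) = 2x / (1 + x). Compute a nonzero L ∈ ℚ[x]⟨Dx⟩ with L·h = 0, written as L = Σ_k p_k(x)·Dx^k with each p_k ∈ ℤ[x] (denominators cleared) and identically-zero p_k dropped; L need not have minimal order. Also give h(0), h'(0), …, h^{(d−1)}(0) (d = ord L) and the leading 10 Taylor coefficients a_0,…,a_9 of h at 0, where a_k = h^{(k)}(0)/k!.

L = 4·Dx + (2 + 6·x + 6·x^2 + 2·x^3)·Dx^2 + (1 + 4·x + 6·x^2 + 4·x^3 + x^4)·Dx^3  (order 3).
h: a_k = 0, -3, 0, 2, -3, 16/5, -8/3, 22/15, 3/10, -2354/945, …
ICs: h(0) = 0, h′(0) = -3, h′′(0) = 0.

f: a_k = -3, 0, 3/2, 0, -1/8, 0, 1/240, 0, -1/13440, 0, …
L₀ from L_f via x↦r, Dx↦r'^{-1}Dx.
∫: right-multiply L₀ by Dx.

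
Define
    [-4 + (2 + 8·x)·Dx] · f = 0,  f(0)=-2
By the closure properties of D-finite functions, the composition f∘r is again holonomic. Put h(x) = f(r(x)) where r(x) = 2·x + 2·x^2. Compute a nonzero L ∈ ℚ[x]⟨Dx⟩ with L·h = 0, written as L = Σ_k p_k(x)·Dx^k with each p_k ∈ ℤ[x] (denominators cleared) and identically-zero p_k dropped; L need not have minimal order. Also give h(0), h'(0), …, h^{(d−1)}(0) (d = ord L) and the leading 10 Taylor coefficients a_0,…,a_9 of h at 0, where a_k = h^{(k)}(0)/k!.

f: a_k = -2, -4, 4, -8, 20, -56, 168, -528, 1716, -5720, …
Substitute x→r, Dx→(1/r')Dx; clear ⇒ L₀.
L = (-4 - 8·x) + (1 + 8·x + 8·x^2)·Dx  (order 1).
h: a_k = -2, -8, 8, -32, 144, -704, 3648, -19712, 109888, -627456, …
ICs: h(0) = -2.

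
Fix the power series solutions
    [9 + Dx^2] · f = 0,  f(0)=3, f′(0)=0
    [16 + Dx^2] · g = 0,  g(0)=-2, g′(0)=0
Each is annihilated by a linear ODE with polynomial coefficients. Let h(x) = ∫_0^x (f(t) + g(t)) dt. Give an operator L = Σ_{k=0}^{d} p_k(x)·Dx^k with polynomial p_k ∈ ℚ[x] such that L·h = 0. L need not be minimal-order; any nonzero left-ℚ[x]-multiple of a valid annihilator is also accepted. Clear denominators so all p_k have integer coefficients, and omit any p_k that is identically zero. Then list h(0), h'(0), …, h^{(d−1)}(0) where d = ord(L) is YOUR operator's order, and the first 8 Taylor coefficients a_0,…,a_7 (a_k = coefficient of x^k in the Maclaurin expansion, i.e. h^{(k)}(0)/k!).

L = 144·Dx + 25·Dx^3 + Dx^5  (order 5).
h: a_k = 0, 1, 0, 5/6, 0, -269/120, 0, 1201/1008, …
ICs: h(0) = 0, h′(0) = 1, h′′(0) = 0, h′′′(0) = 5, h′′′′(0) = 0.

f: a_k = 3, 0, -27/2, 0, 81/8, 0, -243/80, 0, …
g: a_k = -2, 0, 16, 0, -64/3, 0, 512/45, 0, …
f+g: L₀ = lclm(L_f,L_g), ord ≤ 2+2.
h=∫h₀ ⇒ L = L₀·Dx.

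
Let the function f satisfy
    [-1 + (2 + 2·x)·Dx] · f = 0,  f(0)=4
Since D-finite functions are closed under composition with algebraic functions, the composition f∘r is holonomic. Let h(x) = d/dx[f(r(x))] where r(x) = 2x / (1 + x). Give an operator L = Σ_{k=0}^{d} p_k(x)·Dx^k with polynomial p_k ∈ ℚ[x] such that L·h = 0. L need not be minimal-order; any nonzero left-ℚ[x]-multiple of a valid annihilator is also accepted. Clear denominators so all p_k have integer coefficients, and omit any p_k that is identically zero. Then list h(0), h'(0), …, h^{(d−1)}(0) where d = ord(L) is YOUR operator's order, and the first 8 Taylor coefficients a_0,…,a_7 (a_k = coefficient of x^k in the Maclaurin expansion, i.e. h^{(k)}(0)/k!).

L = (-3 - 6·x) + (-1 - 4·x - 3·x^2)·Dx  (order 1).
h: a_k = 4, -12, 30, -74, 375/2, -981/2, 5271/4, -14445/4, …
ICs: h(0) = 4.

f: a_k = 4, 2, -1/2, 1/4, -5/32, 7/64, -21/256, 33/512, …
Change of var in L_f (x↦r) gives L₀.
h=h₀': d/dx-closure on L₀ ⇒ L.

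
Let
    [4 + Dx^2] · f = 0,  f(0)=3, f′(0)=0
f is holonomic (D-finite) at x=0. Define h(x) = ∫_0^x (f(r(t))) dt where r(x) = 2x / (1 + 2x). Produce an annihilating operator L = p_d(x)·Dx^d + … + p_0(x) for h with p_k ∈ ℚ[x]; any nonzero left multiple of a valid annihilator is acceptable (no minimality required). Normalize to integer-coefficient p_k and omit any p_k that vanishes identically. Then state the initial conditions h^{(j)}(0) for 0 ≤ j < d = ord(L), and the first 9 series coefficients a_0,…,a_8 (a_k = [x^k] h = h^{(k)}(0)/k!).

f: a_k = 3, 0, -6, 0, 2, 0, -4/15, 0, 2/105, …
Substitute x→r, Dx→(1/r')Dx; clear ⇒ L₀.
h=∫h₀ ⇒ L = L₀·Dx.
L = 16·Dx + (4 + 24·x + 48·x^2 + 32·x^3)·Dx^2 + (1 + 8·x + 24·x^2 + 32·x^3 + 16·x^4)·Dx^3  (order 3).
h: a_k = 0, 3, 0, -8, 24, -256/5, 256/3, -1408/15, -192/5, …
ICs: h(0) = 0, h′(0) = 3, h′′(0) = 0.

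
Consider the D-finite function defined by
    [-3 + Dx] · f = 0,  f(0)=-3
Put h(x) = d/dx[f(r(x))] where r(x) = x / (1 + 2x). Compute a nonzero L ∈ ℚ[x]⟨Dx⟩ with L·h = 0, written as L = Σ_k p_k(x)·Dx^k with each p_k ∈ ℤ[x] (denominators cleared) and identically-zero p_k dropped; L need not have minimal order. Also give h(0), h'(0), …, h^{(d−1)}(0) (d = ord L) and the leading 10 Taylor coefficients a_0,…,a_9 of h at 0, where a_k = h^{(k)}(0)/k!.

f: a_k = -3, -9, -27/2, -27/2, -81/8, -243/40, -243/80, -729/560, -2187/4480, -729/4480, …
Substitute x→r, Dx→(1/r')Dx; clear ⇒ L₀.
Differentiate: ansatz ord ≤ ord L₀ ⇒ L.
L = (-1 - 8·x) + (-1 - 4·x - 4·x^2)·Dx  (order 1).
h: a_k = -9, 9, 27/2, -153/2, 1557/8, -14229/40, 37323/80, -136251/560, -4409073/4480, 20526633/4480, …
ICs: h(0) = -9.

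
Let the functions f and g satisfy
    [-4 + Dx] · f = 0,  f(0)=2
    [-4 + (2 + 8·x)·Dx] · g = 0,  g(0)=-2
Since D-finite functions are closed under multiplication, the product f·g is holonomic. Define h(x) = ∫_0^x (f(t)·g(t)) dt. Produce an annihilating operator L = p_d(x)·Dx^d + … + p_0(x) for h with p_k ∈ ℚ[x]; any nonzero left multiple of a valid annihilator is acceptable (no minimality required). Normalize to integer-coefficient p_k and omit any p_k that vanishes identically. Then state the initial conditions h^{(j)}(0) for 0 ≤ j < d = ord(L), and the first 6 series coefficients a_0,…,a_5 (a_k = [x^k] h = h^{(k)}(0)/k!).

L = (-6 - 16·x)·Dx + (1 + 4·x)·Dx^2  (order 2).
h: a_k = 0, -4, -12, -56/3, -68/3, -88/5, …
ICs: h(0) = 0, h′(0) = -4.

f: a_k = 2, 8, 16, 64/3, 64/3, 256/15, …
g: a_k = -2, -4, 4, -8, 20, -56, …
Product ⇒ symmetric product L₀, ord ≤ 1.
Integrate: L := L₀·Dx.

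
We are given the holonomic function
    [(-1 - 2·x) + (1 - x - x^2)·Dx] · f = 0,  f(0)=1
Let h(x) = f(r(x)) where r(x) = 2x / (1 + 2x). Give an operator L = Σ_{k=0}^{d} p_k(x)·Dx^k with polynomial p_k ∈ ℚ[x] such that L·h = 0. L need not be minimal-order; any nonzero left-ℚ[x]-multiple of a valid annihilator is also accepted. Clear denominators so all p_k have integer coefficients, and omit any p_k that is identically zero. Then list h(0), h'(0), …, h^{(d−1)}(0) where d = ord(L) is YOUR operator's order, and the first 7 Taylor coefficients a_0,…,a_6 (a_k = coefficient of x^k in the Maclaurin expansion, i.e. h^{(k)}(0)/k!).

L = (2 + 12·x) + (-1 - 4·x + 8·x^3)·Dx  (order 1).
h: a_k = 1, 2, 4, 0, 16, -32, 128, …
ICs: h(0) = 1.

f: a_k = 1, 1, 2, 3, 5, 8, 13, …
Change of var in L_f (x↦r) gives L₀.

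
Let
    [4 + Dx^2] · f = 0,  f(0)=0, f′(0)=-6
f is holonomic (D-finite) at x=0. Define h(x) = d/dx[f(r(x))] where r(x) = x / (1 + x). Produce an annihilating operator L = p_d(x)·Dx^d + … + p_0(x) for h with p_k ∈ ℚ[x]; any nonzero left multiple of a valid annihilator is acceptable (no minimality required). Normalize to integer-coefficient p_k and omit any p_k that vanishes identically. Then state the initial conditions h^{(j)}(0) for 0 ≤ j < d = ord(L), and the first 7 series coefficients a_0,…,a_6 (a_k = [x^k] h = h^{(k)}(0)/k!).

f: a_k = 0, -6, 0, 4, 0, -4/5, 0, …
h₀=f(r): pull back L_f along r ⇒ L₀.
h=h₀': d/dx-closure on L₀ ⇒ L.
L = (10 + 12·x + 6·x^2) + (6 + 18·x + 18·x^2 + 6·x^3)·Dx + (1 + 4·x + 6·x^2 + 4·x^3 + x^4)·Dx^2  (order 2).
h: a_k = -6, 12, -6, -24, 86, -180, 4418/15, …
ICs: h(0) = -6, h′(0) = 12.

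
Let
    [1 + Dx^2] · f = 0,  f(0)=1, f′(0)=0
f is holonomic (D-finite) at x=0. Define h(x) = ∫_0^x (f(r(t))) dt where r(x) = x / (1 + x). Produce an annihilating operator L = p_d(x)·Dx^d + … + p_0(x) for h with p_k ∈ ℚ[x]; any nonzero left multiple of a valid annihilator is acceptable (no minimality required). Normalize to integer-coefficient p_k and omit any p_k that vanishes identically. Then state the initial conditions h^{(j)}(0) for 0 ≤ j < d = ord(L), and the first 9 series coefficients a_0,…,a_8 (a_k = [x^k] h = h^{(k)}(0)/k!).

L = Dx + (2 + 6·x + 6·x^2 + 2·x^3)·Dx^2 + (1 + 4·x + 6·x^2 + 4·x^3 + x^4)·Dx^3  (order 3).
h: a_k = 0, 1, 0, -1/6, 1/4, -7/24, 11/36, -1501/5040, 87/320, …
ICs: h(0) = 0, h′(0) = 1, h′′(0) = 0.

f: a_k = 1, 0, -1/2, 0, 1/24, 0, -1/720, 0, 1/40320, …
L₀ from L_f via x↦r, Dx↦r'^{-1}Dx.
h=∫h₀ ⇒ L = L₀·Dx.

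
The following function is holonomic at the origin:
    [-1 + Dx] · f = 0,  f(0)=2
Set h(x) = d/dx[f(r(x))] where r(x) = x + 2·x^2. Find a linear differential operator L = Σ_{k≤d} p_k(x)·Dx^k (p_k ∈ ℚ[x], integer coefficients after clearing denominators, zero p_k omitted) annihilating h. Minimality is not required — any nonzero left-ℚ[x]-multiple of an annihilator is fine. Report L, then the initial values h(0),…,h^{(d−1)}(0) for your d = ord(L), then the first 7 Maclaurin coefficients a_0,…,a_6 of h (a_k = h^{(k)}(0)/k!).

L = (5 + 8·x + 16·x^2) + (-1 - 4·x)·Dx  (order 1).
h: a_k = 2, 10, 13, 73/3, 281/12, 1741/60, 1697/72, …
ICs: h(0) = 2.

f: a_k = 2, 2, 1, 1/3, 1/12, 1/60, 1/360, …
L₀ from L_f via x↦r, Dx↦r'^{-1}Dx.
Differentiate: ansatz ord ≤ ord L₀ ⇒ L.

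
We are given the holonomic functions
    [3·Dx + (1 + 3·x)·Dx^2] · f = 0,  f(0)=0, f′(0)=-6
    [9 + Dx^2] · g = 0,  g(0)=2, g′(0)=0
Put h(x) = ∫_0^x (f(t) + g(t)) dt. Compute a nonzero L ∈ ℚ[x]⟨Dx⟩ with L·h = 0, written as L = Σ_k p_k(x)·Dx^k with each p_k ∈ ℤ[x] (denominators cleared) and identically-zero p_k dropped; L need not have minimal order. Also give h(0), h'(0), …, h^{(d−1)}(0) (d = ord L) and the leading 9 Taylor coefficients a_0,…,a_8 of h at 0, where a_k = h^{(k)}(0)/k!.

f: a_k = 0, -6, 9, -18, 81/2, -486/5, 243, -4374/7, 6561/4, …
g: a_k = 2, 0, -9, 0, 27/4, 0, -81/40, 0, 729/2240, …
Sum ⇒ L₀ = lclm(L_f,L_g) in ℚ(x)⟨Dx⟩.
∫: right-multiply L₀ by Dx.
L = (63 + 54·x + 81·x^2)·Dx^2 + (9 + 45·x + 81·x^2 + 81·x^3)·Dx^3 + (7 + 6·x + 9·x^2)·Dx^4 + (1 + 5·x + 9·x^2 + 9·x^3)·Dx^5  (order 5).
h: a_k = 0, 2, -3, 0, -9/2, 189/20, -81/5, 1377/40, -2187/28, …
ICs: h(0) = 0, h′(0) = 2, h′′(0) = -6, h′′′(0) = 0, h′′′′(0) = -108.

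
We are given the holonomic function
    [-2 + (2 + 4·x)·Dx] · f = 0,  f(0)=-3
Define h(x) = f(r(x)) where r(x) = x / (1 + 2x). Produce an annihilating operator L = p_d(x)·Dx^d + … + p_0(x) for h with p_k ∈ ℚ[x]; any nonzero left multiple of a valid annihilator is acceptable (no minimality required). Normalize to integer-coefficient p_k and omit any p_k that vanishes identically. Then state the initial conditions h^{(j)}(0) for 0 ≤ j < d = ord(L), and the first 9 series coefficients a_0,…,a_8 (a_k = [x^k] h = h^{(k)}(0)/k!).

L = -1 + (1 + 6·x + 8·x^2)·Dx  (order 1).
h: a_k = -3, -3, 15/2, -39/2, 423/8, -1197/8, 7059/16, -21615/16, 547383/128, …
ICs: h(0) = -3.

f: a_k = -3, -3, 3/2, -3/2, 15/8, -21/8, 63/16, -99/16, 1287/128, …
h₀=f(r): pull back L_f along r ⇒ L₀.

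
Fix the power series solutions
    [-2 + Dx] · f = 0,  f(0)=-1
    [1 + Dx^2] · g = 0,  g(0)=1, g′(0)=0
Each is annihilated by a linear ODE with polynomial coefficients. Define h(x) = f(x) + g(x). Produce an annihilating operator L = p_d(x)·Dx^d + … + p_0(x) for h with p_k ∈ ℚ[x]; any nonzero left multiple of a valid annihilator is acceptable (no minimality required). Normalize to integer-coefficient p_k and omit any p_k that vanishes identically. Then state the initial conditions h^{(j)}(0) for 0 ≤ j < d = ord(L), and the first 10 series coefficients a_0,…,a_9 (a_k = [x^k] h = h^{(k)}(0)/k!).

f: a_k = -1, -2, -2, -4/3, -2/3, -4/15, -4/45, -8/315, -2/315, -4/2835, …
g: a_k = 1, 0, -1/2, 0, 1/24, 0, -1/720, 0, 1/40320, 0, …
L₀ := lclm(L_f,L_g); ord L₀ ≤ 1+2.
L = -2 + Dx - 2·Dx^2 + Dx^3  (order 3).
h: a_k = 0, -2, -5/2, -4/3, -5/8, -4/15, -13/144, -8/315, -17/2688, -4/2835, …
ICs: h(0) = 0, h′(0) = -2, h′′(0) = -5.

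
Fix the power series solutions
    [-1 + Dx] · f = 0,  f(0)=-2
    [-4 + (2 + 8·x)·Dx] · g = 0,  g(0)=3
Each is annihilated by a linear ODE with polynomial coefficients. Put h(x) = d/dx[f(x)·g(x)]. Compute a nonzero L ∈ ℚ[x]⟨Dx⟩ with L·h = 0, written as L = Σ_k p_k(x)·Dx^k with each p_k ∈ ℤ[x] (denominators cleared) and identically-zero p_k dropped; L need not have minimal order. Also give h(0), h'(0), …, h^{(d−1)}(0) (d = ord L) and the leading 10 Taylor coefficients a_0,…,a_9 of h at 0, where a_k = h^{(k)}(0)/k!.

f: a_k = -2, -2, -1, -1/3, -1/12, -1/60, -1/360, -1/2520, -1/20160, -1/181440, …
g: a_k = 3, 6, -6, 12, -30, 84, -252, 792, -2574, 8580, …
Sym-product of L_f,L_g gives L₀ (≤ ord 1).
Differentiate: ansatz ord ≤ ord L₀ ⇒ L.
L = (1 + 24·x + 16·x^2) + (-3 - 16·x - 16·x^2)·Dx  (order 1).
h: a_k = -18, -6, -57, 159, -2371/4, 43487/20, -323377/40, 25470911/840, -769700611/6720, 8772357653/20160, …
ICs: h(0) = -18.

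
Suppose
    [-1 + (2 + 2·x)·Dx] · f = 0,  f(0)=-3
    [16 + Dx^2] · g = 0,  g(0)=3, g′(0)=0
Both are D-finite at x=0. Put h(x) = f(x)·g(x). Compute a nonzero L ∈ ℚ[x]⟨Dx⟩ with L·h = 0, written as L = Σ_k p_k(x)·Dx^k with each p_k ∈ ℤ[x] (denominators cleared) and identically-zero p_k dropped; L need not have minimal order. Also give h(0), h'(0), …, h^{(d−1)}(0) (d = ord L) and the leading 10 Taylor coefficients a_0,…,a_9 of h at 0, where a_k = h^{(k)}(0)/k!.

L = (67 + 128·x + 64·x^2) + (-4 - 4·x)·Dx + (4 + 8·x + 4·x^2)·Dx^2  (order 2).
h: a_k = -9, -9/2, 585/8, 567/16, -13395/128, -11199/256, 310129/5120, 219379/10240, -21374753/1146880, -13022409/2293760, …
ICs: h(0) = -9, h′(0) = -9/2.

f: a_k = -3, -3/2, 3/8, -3/16, 15/128, -21/256, 63/1024, -99/2048, 1287/32768, -2145/65536, …
g: a_k = 3, 0, -24, 0, 32, 0, -256/15, 0, 512/105, 0, …
Sym-product of L_f,L_g gives L₀ (≤ ord 2).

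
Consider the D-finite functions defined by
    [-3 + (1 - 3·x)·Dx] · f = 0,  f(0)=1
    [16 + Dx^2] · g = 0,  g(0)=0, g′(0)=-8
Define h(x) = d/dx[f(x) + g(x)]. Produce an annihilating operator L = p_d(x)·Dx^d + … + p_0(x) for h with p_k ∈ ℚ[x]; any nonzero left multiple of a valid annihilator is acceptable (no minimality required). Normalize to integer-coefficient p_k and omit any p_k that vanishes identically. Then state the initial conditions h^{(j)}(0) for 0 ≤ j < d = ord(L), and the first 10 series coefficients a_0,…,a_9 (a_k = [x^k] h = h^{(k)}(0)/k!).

f: a_k = 1, 3, 9, 27, 81, 243, 729, 2187, 6561, 19683, …
g: a_k = 0, -8, 0, 64/3, 0, -256/15, 0, 2048/315, 0, -4096/2835, …
Weyl lclm of L_f,L_g ⇒ L₀ (ord ≤ 3).
Differentiate: ansatz ord ≤ ord L₀ ⇒ L.
L = (5952 - 4608·x + 6912·x^2) + (-560 + 2448·x - 3456·x^2 + 3456·x^3)·Dx + (372 - 288·x + 432·x^2)·Dx^2 + (-35 + 153·x - 216·x^2 + 216·x^3)·Dx^3  (order 3).
h: a_k = -5, 18, 145, 324, 3389/3, 4374, 690953/45, 52488, 55797209/315, 590490, …
ICs: h(0) = -5, h′(0) = 18, h′′(0) = 290.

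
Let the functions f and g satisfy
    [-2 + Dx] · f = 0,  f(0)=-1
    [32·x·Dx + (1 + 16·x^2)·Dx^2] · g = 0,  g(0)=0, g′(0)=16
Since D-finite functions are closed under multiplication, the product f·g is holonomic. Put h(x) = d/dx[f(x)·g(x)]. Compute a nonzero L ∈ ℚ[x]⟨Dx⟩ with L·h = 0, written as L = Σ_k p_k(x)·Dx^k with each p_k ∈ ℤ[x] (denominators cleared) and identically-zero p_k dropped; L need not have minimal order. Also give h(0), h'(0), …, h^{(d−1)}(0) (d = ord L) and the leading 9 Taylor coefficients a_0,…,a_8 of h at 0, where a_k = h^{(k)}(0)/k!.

f: a_k = -1, -2, -2, -4/3, -2/3, -4/15, -4/45, -8/315, -2/315, …
g: a_k = 0, 16, 0, -256/3, 0, 4096/5, 0, -65536/7, 0, …
f·g: L₀ = L_f ⊗_s L_g, ord ≤ 1·2.
Derive L from L₀ (diff closure).
L = (-28 - 128·x + 1664·x^2 - 2048·x^3 + 1024·x^4) + (12 + 96·x - 896·x^2 + 1536·x^3 - 1024·x^4)·Dx + (1 - 16·x + 32·x^2 - 256·x^3 + 256·x^4)·Dx^2  (order 2).
h: a_k = -16, -64, 160, 1792/3, -3296, -27520/3, 816832/15, 44489728/315, -92914784/105, …
ICs: h(0) = -16, h′(0) = -64.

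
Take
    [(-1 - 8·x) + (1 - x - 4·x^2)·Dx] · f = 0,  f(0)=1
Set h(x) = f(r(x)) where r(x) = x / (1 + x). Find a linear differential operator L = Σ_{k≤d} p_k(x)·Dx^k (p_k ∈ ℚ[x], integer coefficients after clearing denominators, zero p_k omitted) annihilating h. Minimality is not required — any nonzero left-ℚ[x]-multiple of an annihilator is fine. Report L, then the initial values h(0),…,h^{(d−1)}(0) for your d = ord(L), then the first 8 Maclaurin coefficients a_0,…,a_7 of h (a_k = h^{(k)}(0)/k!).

L = (1 + 9·x) + (-1 - 2·x + 3·x^2 + 4·x^3)·Dx  (order 1).
h: a_k = 1, 1, 4, 0, 16, -16, 80, -144, …
ICs: h(0) = 1.

f: a_k = 1, 1, 5, 9, 29, 65, 181, 441, …
L₀ from L_f via x↦r, Dx↦r'^{-1}Dx.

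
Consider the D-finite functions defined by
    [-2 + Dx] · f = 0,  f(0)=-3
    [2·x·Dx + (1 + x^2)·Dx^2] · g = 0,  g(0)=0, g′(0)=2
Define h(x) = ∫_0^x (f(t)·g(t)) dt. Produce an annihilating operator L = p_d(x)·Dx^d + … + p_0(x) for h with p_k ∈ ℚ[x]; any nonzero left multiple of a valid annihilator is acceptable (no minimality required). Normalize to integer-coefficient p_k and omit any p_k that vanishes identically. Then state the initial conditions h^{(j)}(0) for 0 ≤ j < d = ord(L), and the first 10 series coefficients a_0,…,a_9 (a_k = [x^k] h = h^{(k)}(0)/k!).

L = (4 - 4·x + 4·x^2)·Dx + (-4 + 2·x - 4·x^2)·Dx^2 + (1 + x^2)·Dx^3  (order 3).
h: a_k = 0, 0, -3, -4, -5/2, -4/5, -1/5, -4/21, -13/140, 52/945, …
ICs: h(0) = 0, h′(0) = 0, h′′(0) = -6.

f: a_k = -3, -6, -6, -4, -2, -4/5, -4/15, -8/105, -2/105, -4/945, …
g: a_k = 0, 2, 0, -2/3, 0, 2/5, 0, -2/7, 0, 2/9, …
f·g: L₀ = L_f ⊗_s L_g, ord ≤ 1·2.
h=∫₀ˣh₀: take L = L₀·Dx.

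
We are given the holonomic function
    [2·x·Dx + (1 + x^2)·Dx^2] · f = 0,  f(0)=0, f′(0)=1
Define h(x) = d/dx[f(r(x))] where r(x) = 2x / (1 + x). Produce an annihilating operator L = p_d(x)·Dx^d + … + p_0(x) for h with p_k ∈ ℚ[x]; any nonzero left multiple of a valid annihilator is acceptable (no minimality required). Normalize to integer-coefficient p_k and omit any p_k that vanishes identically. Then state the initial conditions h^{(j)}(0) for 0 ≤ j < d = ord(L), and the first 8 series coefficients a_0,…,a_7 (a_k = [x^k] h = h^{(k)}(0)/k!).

f: a_k = 0, 1, 0, -1/3, 0, 1/5, 0, -1/7, …
Substitute x→r, Dx→(1/r')Dx; clear ⇒ L₀.
h=h₀': d/dx-closure on L₀ ⇒ L.
L = (2 + 10·x) + (1 + 2·x + 5·x^2)·Dx  (order 1).
h: a_k = 2, -4, -2, 24, -38, -44, 278, -336, …
ICs: h(0) = 2.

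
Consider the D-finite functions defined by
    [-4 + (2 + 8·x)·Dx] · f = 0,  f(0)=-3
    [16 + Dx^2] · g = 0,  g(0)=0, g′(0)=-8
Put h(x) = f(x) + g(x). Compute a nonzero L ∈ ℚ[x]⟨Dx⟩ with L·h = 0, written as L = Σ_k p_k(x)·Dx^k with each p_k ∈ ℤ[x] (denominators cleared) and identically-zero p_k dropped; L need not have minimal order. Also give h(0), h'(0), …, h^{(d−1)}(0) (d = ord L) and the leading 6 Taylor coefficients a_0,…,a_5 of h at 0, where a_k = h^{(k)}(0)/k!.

f: a_k = -3, -6, 6, -12, 30, -84, …
g: a_k = 0, -8, 0, 64/3, 0, -256/15, …
Sum ⇒ L₀ = lclm(L_f,L_g) in ℚ(x)⟨Dx⟩.
L = (-224 - 1024·x - 2048·x^2) + (48 + 704·x + 3072·x^2 + 4096·x^3)·Dx + (-14 - 64·x - 128·x^2)·Dx^2 + (3 + 44·x + 192·x^2 + 256·x^3)·Dx^3  (order 3).
h: a_k = -3, -14, 6, 28/3, 30, -1516/15, …
ICs: h(0) = -3, h′(0) = -14, h′′(0) = 12.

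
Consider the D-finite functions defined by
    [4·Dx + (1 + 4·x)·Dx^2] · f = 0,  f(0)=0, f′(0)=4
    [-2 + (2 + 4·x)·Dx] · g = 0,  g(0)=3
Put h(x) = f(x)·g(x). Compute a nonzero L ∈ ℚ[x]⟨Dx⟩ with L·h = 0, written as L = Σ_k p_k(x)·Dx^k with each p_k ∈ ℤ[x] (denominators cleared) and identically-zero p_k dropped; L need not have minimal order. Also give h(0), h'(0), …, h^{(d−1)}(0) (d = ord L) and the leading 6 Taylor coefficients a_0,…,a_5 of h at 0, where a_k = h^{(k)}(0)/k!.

f: a_k = 0, 4, -8, 64/3, -64, 1024/5, …
g: a_k = 3, 3, -3/2, 3/2, -15/8, 21/8, …
h₀=f·g: eliminate ⇒ L₀, order ≤ 2·1.
L = (-1 + 4·x) + (2 + 4·x)·Dx + (1 + 8·x + 20·x^2 + 16·x^3)·Dx^2  (order 2).
h: a_k = 0, 12, -12, 34, -110, 3709/10, …
ICs: h(0) = 0, h′(0) = 12.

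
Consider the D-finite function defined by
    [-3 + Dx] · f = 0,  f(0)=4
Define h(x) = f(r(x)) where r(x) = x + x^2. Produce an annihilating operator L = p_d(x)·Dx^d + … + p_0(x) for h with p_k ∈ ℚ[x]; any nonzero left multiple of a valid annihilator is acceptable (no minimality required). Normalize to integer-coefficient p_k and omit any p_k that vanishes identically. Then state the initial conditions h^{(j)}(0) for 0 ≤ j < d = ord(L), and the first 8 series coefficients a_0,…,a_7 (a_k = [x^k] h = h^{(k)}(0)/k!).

L = (-3 - 6·x) + Dx  (order 1).
h: a_k = 4, 12, 30, 54, 171/2, 1161/10, 2871/20, 4509/28, …
ICs: h(0) = 4.

f: a_k = 4, 12, 18, 18, 27/2, 81/10, 81/20, 243/140, …
Change of var in L_f (x↦r) gives L₀.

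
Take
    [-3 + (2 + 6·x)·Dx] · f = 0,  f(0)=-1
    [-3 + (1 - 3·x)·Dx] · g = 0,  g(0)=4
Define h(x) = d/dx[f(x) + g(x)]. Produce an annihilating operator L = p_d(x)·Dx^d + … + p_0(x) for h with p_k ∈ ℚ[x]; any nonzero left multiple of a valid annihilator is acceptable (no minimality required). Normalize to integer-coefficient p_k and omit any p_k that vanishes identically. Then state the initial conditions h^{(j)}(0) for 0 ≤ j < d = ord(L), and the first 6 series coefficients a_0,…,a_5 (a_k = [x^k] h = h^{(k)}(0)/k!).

L = (-162 - 162·x) + (-63 - 486·x - 567·x^2)·Dx + (10 + 18·x - 90·x^2 - 162·x^3)·Dx^2  (order 2).
h: a_k = 21/2, 297/4, 5103/16, 41877/32, 1235655/256, 9003879/512, …
ICs: h(0) = 21/2, h′(0) = 297/4.

f: a_k = -1, -3/2, 9/8, -27/16, 405/128, -1701/256, …
g: a_k = 4, 12, 36, 108, 324, 972, …
L₀ := lclm(L_f,L_g); ord L₀ ≤ 1+1.
Differentiate: ansatz ord ≤ ord L₀ ⇒ L.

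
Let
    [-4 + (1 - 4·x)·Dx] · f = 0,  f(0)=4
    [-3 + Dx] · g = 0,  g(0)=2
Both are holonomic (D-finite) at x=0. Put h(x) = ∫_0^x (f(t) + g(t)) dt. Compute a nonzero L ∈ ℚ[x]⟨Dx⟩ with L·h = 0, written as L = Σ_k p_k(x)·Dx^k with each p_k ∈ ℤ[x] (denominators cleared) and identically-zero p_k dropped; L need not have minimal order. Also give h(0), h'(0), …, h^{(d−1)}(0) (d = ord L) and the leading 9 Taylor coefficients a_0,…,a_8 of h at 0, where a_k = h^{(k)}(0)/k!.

f: a_k = 4, 16, 64, 256, 1024, 4096, 16384, 65536, 262144, …
g: a_k = 2, 6, 9, 9, 27/4, 81/20, 81/40, 243/280, 729/2240, …
L₀ := lclm(L_f,L_g); ord L₀ ≤ 1+1.
h=∫h₀ ⇒ L = L₀·Dx.
L = (-60 - 144·x)·Dx + (23 + 72·x - 144·x^2)·Dx^2 + (-1 - 8·x + 48·x^2)·Dx^3  (order 3).
h: a_k = 0, 6, 11, 73/3, 265/4, 4123/20, 82001/120, 655441/280, 18350323/2240, …
ICs: h(0) = 0, h′(0) = 6, h′′(0) = 22.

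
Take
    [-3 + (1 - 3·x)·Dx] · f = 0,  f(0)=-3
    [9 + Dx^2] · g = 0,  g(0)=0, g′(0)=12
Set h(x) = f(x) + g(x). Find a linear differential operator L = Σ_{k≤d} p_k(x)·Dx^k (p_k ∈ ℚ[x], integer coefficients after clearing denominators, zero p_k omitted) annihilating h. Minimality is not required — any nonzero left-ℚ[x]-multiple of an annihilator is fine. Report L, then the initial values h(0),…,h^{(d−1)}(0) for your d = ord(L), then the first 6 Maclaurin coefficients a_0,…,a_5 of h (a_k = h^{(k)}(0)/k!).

L = (63 - 54·x + 81·x^2) + (-9 + 45·x - 81·x^2 + 81·x^3)·Dx + (7 - 6·x + 9·x^2)·Dx^2 + (-1 + 5·x - 9·x^2 + 9·x^3)·Dx^3  (order 3).
h: a_k = -3, 3, -27, -99, -243, -7209/10, …
ICs: h(0) = -3, h′(0) = 3, h′′(0) = -54.

f: a_k = -3, -9, -27, -81, -243, -729, …
g: a_k = 0, 12, 0, -18, 0, 81/10, …
L₀ := lclm(L_f,L_g); ord L₀ ≤ 1+2.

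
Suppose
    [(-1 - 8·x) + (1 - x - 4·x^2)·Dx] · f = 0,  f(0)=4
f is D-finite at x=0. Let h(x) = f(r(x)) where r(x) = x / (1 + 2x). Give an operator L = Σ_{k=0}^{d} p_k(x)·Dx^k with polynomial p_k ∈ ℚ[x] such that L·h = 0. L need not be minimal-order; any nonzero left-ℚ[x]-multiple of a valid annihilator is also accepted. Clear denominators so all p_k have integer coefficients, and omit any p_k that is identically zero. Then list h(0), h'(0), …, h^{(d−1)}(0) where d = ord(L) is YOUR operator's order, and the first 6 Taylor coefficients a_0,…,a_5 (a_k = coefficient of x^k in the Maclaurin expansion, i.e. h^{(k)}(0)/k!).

L = (1 + 10·x) + (-1 - 5·x - 4·x^2 + 4·x^3)·Dx  (order 1).
h: a_k = 4, 4, 12, -28, 108, -380, …
ICs: h(0) = 4.

f: a_k = 4, 4, 20, 36, 116, 260, …
Substitute x→r, Dx→(1/r')Dx; clear ⇒ L₀.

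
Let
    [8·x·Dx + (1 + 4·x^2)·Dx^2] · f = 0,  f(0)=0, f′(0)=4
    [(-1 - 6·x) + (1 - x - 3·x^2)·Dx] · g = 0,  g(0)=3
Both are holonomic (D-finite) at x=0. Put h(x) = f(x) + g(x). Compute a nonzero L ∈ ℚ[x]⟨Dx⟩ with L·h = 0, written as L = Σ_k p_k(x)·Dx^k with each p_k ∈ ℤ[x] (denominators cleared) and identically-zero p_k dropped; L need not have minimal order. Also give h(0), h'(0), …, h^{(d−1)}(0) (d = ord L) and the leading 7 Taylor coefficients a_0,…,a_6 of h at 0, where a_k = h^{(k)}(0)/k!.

f: a_k = 0, 4, 0, -16/3, 0, 64/5, 0, …
g: a_k = 3, 3, 12, 21, 57, 120, 291, …
Weyl lclm of L_f,L_g ⇒ L₀ (ord ≤ 3).
L = (32 - 128·x - 1488·x^2 - 2880·x^3 - 8424·x^4 - 2592·x^6)·Dx + (-25 - 160·x - 214·x^2 - 1188·x^3 - 2628·x^4 - 6264·x^5 - 432·x^6 - 2592·x^7)·Dx^2 + (4 + 9·x + 54·x^2 - 66·x^3 - x^4 - 444·x^5 - 720·x^6 - 144·x^7 - 432·x^8)·Dx^3  (order 3).
h: a_k = 3, 7, 12, 47/3, 57, 664/5, 291, …
ICs: h(0) = 3, h′(0) = 7, h′′(0) = 24.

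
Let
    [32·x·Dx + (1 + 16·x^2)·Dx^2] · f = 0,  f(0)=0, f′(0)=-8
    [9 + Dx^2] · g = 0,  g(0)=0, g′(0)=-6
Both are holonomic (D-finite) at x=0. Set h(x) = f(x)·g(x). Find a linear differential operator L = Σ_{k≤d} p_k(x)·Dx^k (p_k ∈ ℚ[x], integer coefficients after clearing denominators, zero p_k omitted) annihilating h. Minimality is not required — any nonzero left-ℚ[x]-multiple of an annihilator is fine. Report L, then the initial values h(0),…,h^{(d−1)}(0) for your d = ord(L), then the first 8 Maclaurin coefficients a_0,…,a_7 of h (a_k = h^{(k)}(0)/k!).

f: a_k = 0, -8, 0, 128/3, 0, -2048/5, 0, 32768/7, …
g: a_k = 0, -6, 0, 9, 0, -81/20, 0, 243/280, …
f·g: L₀ = L_f ⊗_s L_g, ord ≤ 2·2.
L = (16425 + 696384·x^2 + 2778624·x^4 + 11943936·x^6 + 47775744·x^8) + (23616·x + 543744·x^3 + 3981312·x^5 + 21233664·x^7)·Dx + (2050 + 87168·x^2 + 470016·x^4 + 2654208·x^6 + 10616832·x^8)·Dx^2 + (2624·x + 60416·x^3 + 442368·x^5 + 2359296·x^7)·Dx^3 + (25 + 1088·x^2 + 17920·x^4 + 147456·x^6 + 589824·x^8)·Dx^4  (order 4).
h: a_k = 0, 0, 48, 0, -328, 0, 2874, 0, …
ICs: h(0) = 0, h′(0) = 0, h′′(0) = 96, h′′′(0) = 0.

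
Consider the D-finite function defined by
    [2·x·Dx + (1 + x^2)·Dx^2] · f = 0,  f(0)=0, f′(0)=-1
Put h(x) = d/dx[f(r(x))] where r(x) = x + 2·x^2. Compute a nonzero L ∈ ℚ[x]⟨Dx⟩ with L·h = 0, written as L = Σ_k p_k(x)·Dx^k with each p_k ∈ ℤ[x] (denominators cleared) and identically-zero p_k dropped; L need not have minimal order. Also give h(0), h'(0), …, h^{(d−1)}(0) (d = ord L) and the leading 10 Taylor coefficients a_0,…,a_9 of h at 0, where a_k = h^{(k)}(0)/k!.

f: a_k = 0, -1, 0, 1/3, 0, -1/5, 0, 1/7, 0, -1/9, …
h₀=f(r): pull back L_f along r ⇒ L₀.
Derive L from L₀ (diff closure).
L = (-4 + 2·x + 16·x^2 + 48·x^3 + 48·x^4) + (1 + 4·x + x^2 + 8·x^3 + 20·x^4 + 16·x^5)·Dx  (order 1).
h: a_k = -1, -4, 1, 8, 19, 4, -55, -112, -37, 316, …
ICs: h(0) = -1.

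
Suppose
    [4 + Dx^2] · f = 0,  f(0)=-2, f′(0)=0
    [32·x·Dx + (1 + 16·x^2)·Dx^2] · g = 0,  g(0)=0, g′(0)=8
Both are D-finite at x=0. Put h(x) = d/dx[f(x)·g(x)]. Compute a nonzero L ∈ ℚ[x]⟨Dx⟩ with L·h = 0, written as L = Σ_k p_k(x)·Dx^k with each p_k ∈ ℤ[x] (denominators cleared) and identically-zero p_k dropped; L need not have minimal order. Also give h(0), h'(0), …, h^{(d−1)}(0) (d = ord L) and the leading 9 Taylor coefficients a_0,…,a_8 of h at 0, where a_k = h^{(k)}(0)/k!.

L = (62288 + 2213376·x^2 + 73428992·x^4 + 58982400·x^6 + 3145728·x^8 - 167772160·x^10 + 268435456·x^12) + (35072·x + 2871296·x^3 + 39976960·x^5 + 52428800·x^7 + 83886080·x^9 + 268435456·x^11)·Dx + (15912 + 579328·x^2 + 18954240·x^4 + 19529728·x^6 + 9961472·x^8 - 16777216·x^10 + 134217728·x^12)·Dx^2 + (8768·x + 717824·x^3 + 9994240·x^5 + 13107200·x^7 + 20971520·x^9 + 67108864·x^11)·Dx^3 + (85 + 6496·x^2 + 149248·x^4 + 1196032·x^6 + 2293760·x^8 + 6291456·x^10 + 16777216·x^12)·Dx^4  (order 4).
h: a_k = -16, 0, 352, 0, -15008/3, 0, 3483584/45, 0, -25663712/21, …
ICs: h(0) = -16, h′(0) = 0, h′′(0) = 704, h′′′(0) = 0.

f: a_k = -2, 0, 4, 0, -4/3, 0, 8/45, 0, -4/315, …
g: a_k = 0, 8, 0, -128/3, 0, 2048/5, 0, -32768/7, 0, …
Sym-product of L_f,L_g gives L₀ (≤ ord 4).
Derive L from L₀ (diff closure).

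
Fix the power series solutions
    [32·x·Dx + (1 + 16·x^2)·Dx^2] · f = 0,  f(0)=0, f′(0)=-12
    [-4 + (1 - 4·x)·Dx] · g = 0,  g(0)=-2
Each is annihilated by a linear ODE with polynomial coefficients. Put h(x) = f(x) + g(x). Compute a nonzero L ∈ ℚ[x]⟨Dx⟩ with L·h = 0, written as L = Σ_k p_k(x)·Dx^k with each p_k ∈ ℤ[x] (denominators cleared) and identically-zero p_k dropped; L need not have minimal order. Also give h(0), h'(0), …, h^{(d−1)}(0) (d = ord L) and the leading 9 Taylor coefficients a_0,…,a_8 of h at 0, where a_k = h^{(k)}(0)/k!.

L = (32 - 512·x - 1536·x^2)·Dx + (-16 + 32·x - 256·x^2 - 1536·x^3)·Dx^2 + (1 - 256·x^4)·Dx^3  (order 3).
h: a_k = -2, -20, -32, -64, -512, -13312/5, -8192, -180224/7, -131072, …
ICs: h(0) = -2, h′(0) = -20, h′′(0) = -64.

f: a_k = 0, -12, 0, 64, 0, -3072/5, 0, 49152/7, 0, …
g: a_k = -2, -8, -32, -128, -512, -2048, -8192, -32768, -131072, …
h₀=f+g: left-lcm gives L₀, ord ≤ 3.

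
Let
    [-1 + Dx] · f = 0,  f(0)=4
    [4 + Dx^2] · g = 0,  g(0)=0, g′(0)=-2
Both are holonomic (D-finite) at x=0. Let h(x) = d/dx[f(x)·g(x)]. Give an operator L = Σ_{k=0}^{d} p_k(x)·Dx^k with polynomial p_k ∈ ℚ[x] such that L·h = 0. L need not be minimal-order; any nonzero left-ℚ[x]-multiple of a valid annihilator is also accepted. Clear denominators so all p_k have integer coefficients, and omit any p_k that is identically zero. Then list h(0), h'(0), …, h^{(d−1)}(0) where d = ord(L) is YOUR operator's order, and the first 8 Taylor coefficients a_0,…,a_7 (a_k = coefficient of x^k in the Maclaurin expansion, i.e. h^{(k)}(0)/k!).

L = 5 - 2·Dx + Dx^2  (order 2).
h: a_k = -8, -16, 4, 16, 19/3, -22/15, -139/90, -4/15, …
ICs: h(0) = -8, h′(0) = -16.

f: a_k = 4, 4, 2, 2/3, 1/6, 1/30, 1/180, 1/1260, …
g: a_k = 0, -2, 0, 4/3, 0, -4/15, 0, 8/315, …
L₀ := L_f ⊗_s L_g (sym. prod.), ord ≤ 2.
Differentiate: ansatz ord ≤ ord L₀ ⇒ L.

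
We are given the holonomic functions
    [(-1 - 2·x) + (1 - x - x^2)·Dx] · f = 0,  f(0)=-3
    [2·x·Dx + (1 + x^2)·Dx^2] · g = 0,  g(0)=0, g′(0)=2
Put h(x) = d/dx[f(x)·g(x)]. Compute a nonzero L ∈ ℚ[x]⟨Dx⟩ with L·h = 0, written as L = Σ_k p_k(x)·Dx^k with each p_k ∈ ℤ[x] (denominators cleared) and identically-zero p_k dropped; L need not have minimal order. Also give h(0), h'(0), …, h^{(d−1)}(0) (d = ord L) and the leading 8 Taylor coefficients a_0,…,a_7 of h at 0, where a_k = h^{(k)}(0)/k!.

f: a_k = -3, -3, -6, -9, -15, -24, -39, -63, …
g: a_k = 0, 2, 0, -2/3, 0, 2/5, 0, -2/7, …
Product ⇒ symmetric product L₀, ord ≤ 2.
Derive L from L₀ (diff closure).
L = (2 + 30·x^2 + 24·x^3 + 36·x^4) + (4 + 10·x + 12·x^2 + 22·x^3 + 24·x^4 + 24·x^5)·Dx + (-1 - 2·x^2 + 4·x^3 + 2·x^4 + 4·x^5 + 3·x^6)·Dx^2  (order 2).
h: a_k = -6, -12, -30, -64, -136, -1296/5, -2434/5, -31568/35, …
ICs: h(0) = -6, h′(0) = -12.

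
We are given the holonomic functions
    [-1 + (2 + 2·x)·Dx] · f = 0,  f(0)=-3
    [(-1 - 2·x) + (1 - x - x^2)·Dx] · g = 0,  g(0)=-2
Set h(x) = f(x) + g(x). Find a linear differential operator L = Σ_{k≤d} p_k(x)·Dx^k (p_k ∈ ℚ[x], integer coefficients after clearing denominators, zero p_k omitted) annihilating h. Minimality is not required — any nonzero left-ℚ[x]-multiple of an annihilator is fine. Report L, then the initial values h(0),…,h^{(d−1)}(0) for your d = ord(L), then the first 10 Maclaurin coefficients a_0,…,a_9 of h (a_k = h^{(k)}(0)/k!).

f: a_k = -3, -3/2, 3/8, -3/16, 15/128, -21/256, 63/1024, -99/2048, 1287/32768, -2145/65536, …
g: a_k = -2, -2, -4, -6, -10, -16, -26, -42, -68, -110, …
L₀ := lclm(L_f,L_g); ord L₀ ≤ 1+1.
L = (9 + 21·x + 21·x^2 + 10·x^3) + (-17 - 54·x - 87·x^2 - 74·x^3 - 25·x^4)·Dx + (2 + 14·x + 6·x^2 - 30·x^3 - 34·x^4 - 10·x^5)·Dx^2  (order 2).
h: a_k = -5, -7/2, -29/8, -99/16, -1265/128, -4117/256, -26561/1024, -86115/2048, -2226937/32768, -7211105/65536, …
ICs: h(0) = -5, h′(0) = -7/2.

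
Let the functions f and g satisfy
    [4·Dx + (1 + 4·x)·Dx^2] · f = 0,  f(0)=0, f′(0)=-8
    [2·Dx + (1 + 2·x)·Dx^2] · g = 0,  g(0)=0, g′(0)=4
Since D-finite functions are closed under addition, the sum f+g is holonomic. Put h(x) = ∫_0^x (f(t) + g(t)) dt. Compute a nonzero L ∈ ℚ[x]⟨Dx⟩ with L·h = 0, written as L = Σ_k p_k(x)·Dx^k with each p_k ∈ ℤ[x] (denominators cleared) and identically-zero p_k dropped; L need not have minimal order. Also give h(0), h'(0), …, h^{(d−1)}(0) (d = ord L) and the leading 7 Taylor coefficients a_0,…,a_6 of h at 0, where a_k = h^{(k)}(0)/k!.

L = 16·Dx^2 + (12 + 32·x)·Dx^3 + (1 + 6·x + 8·x^2)·Dx^4  (order 4).
h: a_k = 0, 0, -2, 4, -28/3, 24, -992/15, …
ICs: h(0) = 0, h′(0) = 0, h′′(0) = -4, h′′′(0) = 24.

f: a_k = 0, -8, 16, -128/3, 128, -2048/5, 4096/3, …
g: a_k = 0, 4, -4, 16/3, -8, 64/5, -64/3, …
L₀ := lclm(L_f,L_g); ord L₀ ≤ 2+2.
h=∫₀ˣh₀: take L = L₀·Dx.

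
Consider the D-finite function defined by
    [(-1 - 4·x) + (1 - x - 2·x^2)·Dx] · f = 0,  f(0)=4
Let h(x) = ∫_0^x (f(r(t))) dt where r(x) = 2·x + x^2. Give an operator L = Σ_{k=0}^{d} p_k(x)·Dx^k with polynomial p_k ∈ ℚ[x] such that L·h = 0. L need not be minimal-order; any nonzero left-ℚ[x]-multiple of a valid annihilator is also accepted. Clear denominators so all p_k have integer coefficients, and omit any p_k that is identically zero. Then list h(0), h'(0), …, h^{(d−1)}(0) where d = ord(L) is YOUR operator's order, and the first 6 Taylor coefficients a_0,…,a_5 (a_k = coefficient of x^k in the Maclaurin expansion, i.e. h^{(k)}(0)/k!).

L = (2 + 16·x + 8·x^2)·Dx + (-1 + 3·x + 6·x^2 + 2·x^3)·Dx^2  (order 2).
h: a_k = 0, 4, 4, 52/3, 52, 956/5, …
ICs: h(0) = 0, h′(0) = 4.

f: a_k = 4, 4, 12, 20, 44, 84, …
h₀=f(r): pull back L_f along r ⇒ L₀.
Integrate: L := L₀·Dx.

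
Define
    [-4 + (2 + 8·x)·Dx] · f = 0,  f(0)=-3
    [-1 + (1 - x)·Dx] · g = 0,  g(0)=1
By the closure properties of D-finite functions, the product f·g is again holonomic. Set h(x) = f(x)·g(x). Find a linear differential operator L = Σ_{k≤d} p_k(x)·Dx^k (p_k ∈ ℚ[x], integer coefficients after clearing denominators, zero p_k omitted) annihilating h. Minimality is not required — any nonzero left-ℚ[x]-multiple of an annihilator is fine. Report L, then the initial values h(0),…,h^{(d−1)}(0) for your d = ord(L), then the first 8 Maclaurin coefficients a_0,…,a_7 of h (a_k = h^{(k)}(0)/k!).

f: a_k = -3, -6, 6, -12, 30, -84, 252, -792, …
g: a_k = 1, 1, 1, 1, 1, 1, 1, 1, …
Product ⇒ symmetric product L₀, ord ≤ 1.
L = (3 + 2·x) + (-1 - 3·x + 4·x^2)·Dx  (order 1).
h: a_k = -3, -9, -3, -15, 15, -69, 183, -609, …
ICs: h(0) = -3.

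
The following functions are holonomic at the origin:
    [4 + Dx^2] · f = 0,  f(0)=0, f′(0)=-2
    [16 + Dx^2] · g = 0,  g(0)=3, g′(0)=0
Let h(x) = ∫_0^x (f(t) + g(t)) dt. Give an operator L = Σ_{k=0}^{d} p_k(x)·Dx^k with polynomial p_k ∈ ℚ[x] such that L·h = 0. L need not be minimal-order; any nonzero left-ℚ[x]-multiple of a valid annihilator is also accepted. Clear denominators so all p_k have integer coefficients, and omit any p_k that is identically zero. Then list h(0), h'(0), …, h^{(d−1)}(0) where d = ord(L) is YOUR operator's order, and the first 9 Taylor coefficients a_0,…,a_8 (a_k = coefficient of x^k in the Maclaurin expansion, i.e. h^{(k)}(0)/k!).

L = 64·Dx + 20·Dx^3 + Dx^5  (order 5).
h: a_k = 0, 3, -1, -8, 1/3, 32/5, -2/45, -256/105, 1/315, …
ICs: h(0) = 0, h′(0) = 3, h′′(0) = -2, h′′′(0) = -48, h′′′′(0) = 8.

f: a_k = 0, -2, 0, 4/3, 0, -4/15, 0, 8/315, 0, …
g: a_k = 3, 0, -24, 0, 32, 0, -256/15, 0, 512/105, …
f+g: L₀ = lclm(L_f,L_g), ord ≤ 2+2.
∫: right-multiply L₀ by Dx.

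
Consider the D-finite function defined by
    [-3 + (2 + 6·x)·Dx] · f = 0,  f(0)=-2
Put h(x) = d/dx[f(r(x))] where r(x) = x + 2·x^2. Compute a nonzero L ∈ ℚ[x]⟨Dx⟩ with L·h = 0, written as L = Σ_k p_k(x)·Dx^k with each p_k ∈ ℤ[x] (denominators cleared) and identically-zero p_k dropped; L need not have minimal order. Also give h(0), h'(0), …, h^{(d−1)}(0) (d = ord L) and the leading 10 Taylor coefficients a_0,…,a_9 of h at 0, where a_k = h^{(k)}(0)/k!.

f: a_k = -2, -3, 9/4, -27/8, 405/64, -1701/128, 15309/512, -72171/1024, 2814669/16384, -14073345/32768, …
f∘r: x↦r, Dx↦Dx/r' in L_f ⇒ L₀.
Derive L from L₀ (diff closure).
L = 5 + (-2 - 14·x - 36·x^2 - 48·x^3)·Dx  (order 1).
h: a_k = -3, -15/2, 135/8, -315/16, -2025/128, 33615/256, -292005/1024, 282285/2048, 35352855/32768, -247756725/65536, …
ICs: h(0) = -3.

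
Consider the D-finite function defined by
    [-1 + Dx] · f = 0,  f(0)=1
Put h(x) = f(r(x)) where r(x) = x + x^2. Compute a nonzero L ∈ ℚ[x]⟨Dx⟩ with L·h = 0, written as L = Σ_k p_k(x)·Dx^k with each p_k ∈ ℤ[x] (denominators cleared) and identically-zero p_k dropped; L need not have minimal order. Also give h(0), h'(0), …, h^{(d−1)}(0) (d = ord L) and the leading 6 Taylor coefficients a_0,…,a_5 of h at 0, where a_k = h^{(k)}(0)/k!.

f: a_k = 1, 1, 1/2, 1/6, 1/24, 1/120, …
h₀=f(r): pull back L_f along r ⇒ L₀.
L = (-1 - 2·x) + Dx  (order 1).
h: a_k = 1, 1, 3/2, 7/6, 25/24, 27/40, …
ICs: h(0) = 1.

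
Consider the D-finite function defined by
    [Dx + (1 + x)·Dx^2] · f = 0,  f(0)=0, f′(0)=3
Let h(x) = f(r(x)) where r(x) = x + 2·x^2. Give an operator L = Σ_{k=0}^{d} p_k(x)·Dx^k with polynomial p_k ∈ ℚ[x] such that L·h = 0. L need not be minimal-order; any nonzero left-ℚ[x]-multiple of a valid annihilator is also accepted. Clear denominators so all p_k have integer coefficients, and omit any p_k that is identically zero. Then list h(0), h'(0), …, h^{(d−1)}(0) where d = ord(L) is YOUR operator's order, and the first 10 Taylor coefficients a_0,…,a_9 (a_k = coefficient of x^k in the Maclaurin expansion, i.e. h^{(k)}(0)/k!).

f: a_k = 0, 3, -3/2, 1, -3/4, 3/5, -1/2, 3/7, -3/8, 1/3, …
L₀ from L_f via x↦r, Dx↦r'^{-1}Dx.
L = (-3 + 4·x + 8·x^2)·Dx + (1 + 5·x + 6·x^2 + 8·x^3)·Dx^2  (order 2).
h: a_k = 0, 3, 9/2, -5, -3/4, 33/5, -9/2, -39/7, 93/8, -5/3, …
ICs: h(0) = 0, h′(0) = 3.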